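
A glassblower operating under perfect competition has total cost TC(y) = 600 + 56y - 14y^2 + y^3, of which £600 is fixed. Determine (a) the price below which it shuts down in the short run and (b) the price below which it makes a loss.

Shutdown price = £7; break-even price = £76

Shutdown price = min AVC. AVC = 56 - 14y + y^2, with vertex at y = 7 and minimum £7.
ATC = 600/y + 56 - 14y + y^2. Setting dATC/dy = −600/y^2 − 14 + 2y = 0 gives y = 10 (since 2·10^3 − 14·10^2 = 600).
min ATC = 600/10 + 56 − 14·10 + 10^2 = £76. That is the break-even price.
Between these two prices the firm operates at a loss; above £76 it earns a profit.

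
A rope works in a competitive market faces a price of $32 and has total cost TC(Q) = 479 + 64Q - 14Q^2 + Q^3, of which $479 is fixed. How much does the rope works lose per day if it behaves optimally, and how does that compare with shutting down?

Profit = -$351 at Q = 8

AVC = 64 - 14Q + Q^2 has its minimum $15 at Q = 7; price $32 clears that bar, so the firm operates.
With MC = 64 - 28Q + 3Q^2, P = MC on the upward-sloping part at Q* = 8.
TR = 32·8 = 256. TC = 479 + 128 = 607. Profit = 256 − 607 = -$351.
Shutting down would mean losing the fixed cost of $479, so operating at a loss of $351 is better by $128.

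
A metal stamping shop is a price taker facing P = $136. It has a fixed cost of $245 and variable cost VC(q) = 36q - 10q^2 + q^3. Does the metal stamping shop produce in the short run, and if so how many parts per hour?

Produce at q = 10

Variable cost is VC = 36q - 10q^2 + q^3, so AVC = VC/q = 36 - 10q + q^2 and MC = dTC/dq = 36 - 20q + 3q^2.
AVC hits its minimum where MC = AVC, at q = 5, giving min AVC = 36 - 10·5 + 5^2 = $11.
Since P = $136 ≥ min AVC = $11, price covers variable cost and the firm should produce.
Set P = MC: 136 = 36 - 20q + 3q^2 → -100 - 20q + 3q^2 = 0. The roots are q = -10/3 and q = 10; the profit-maximizing output is on the rising part of MC, so q* = 10.
Check: AVC at q = 10 is $36 ≤ P, so revenue covers variable cost.
Profit = P·q − TC = 136·10 − 605 = $755.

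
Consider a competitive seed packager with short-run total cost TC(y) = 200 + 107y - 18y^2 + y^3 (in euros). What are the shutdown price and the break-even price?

Shutdown price = €26; break-even price = €47

Shutdown price = min AVC. AVC = 107 - 18y + y^2, with vertex at y = 9 and minimum €26.
ATC = 200/y + 107 - 18y + y^2. Setting dATC/dy = −200/y^2 − 18 + 2y = 0 gives y = 10 (since 2·10^3 − 18·10^2 = 200).
min ATC = 200/10 + 107 − 18·10 + 10^2 = €47. That is the break-even price.
For €26 ≤ P < €47 the firm produces at a loss; below €26 it shuts down.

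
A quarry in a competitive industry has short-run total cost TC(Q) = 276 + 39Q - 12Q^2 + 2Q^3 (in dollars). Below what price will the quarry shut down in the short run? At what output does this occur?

$21 per unit, at Q = 3

The shutdown price is the minimum of AVC. VC = 39Q - 12Q^2 + 2Q^3, so AVC = 39 - 12Q + 2Q^2.
dAVC/dQ = -12 + 4Q = 0 gives Q = 3. min AVC = 39 - 12·3 + 2·3^2 = 21.
So the shutdown price is $21.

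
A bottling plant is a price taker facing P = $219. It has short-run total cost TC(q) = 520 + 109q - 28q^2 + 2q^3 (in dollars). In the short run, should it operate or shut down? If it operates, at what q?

Produce at q = 11

Variable cost is VC = 109q - 28q^2 + 2q^3, so AVC = VC/q = 109 - 28q + 2q^2 and MC = dTC/dq = 109 - 56q + 6q^2.
The AVC parabola has its vertex at q = 28/4 = 7, where AVC = 109 - 28·7 + 2·7^2 = $11.
Because $219 ≥ $11, revenue can cover variable cost; the firm operates.
P = MC gives -110 - 56q + 6q^2 = 0, with roots -5/3 and 11. Take the larger (rising MC): q* = 11.
Check: AVC at q = 11 is $43 ≤ P, so revenue covers variable cost.
Profit = P·q − TC = 219·11 − 993 = $1416.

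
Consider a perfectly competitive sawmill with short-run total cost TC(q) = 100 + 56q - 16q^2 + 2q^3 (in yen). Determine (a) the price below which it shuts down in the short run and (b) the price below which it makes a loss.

Shutdown price = min AVC. AVC = 56 - 16q + 2q^2, with vertex at q = 4 and minimum ¥24.
ATC = 100/q + 56 - 16q + 2q^2. Setting dATC/dq = −100/q^2 − 16 + 4q = 0 gives q = 5 (since 4·5^3 − 16·5^2 = 100).
min ATC = 100/5 + 56 − 16·5 + 2·5^2 = ¥46. That is the break-even price.
Between these two prices the firm operates at a loss; above ¥46 it earns a profit.

Shutdown price = ¥24; break-even price = ¥46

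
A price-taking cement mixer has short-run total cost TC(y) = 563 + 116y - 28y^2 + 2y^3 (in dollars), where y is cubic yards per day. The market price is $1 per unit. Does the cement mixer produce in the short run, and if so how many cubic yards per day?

From TC, MC = TC'(y) = 116 - 56y + 6y^2 and AVC = VC/y = 116 - 28y + 2y^2.
AVC is minimized where dAVC/dy = -28 + 4y = 0, at y = 7; min AVC = 116 - 28·7 + 2·7^2 = $18.
With P < min AVC ($1 < $18), every unit sold adds to the loss.
Shutting down limits the loss to fixed cost, $563.

Shut down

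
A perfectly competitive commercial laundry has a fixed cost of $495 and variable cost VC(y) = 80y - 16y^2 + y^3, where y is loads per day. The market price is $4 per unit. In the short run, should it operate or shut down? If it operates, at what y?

From TC, MC = TC'(y) = 80 - 32y + 3y^2 and AVC = VC/y = 80 - 16y + y^2.
AVC hits its minimum where MC = AVC, at y = 8, giving min AVC = 80 - 16·8 + 8^2 = $16.
With P < min AVC ($4 < $16), every unit sold adds to the loss.
Shutting down limits the loss to fixed cost, $495.

Shut down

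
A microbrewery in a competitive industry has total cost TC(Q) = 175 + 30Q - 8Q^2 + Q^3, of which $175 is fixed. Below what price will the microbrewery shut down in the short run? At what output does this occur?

Short-run supply begins at min AVC. From VC = 30Q - 8Q^2 + Q^3, AVC = 30 - 8Q + Q^2.
At the minimum of AVC, MC = AVC. MC = 30 - 16Q + 3Q^2; setting MC = AVC gives 2Q^2 - 8Q = 0, so Q = 4. min AVC = 14.
The firm shuts down for any P below $14.

$14 per unit, at Q = 4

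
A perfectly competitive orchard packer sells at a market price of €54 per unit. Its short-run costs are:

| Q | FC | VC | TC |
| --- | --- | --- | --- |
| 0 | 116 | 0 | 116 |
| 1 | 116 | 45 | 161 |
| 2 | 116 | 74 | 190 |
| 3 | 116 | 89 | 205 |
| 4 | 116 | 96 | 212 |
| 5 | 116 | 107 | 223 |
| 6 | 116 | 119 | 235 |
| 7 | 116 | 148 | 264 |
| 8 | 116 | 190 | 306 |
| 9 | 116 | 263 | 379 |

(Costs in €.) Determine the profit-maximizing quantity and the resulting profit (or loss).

Compute π = P·Q − TC at each output: Q=0: -116; Q=1: -107; Q=2: -82; Q=3: -43; Q=4: 4; Q=5: 47; Q=6: 89; Q=7: 114; Q=8: 126; Q=9: 107.
Profit is maximized at Q = 8. AVC there is 190/8 = €23.75 ≤ P, so producing beats shutting down (which would give -€116).

Q = 8; profit = €126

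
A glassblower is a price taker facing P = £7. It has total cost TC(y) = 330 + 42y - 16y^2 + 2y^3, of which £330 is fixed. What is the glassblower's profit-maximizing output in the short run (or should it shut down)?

Strip out fixed cost: VC = 42y - 16y^2 + 2y^3. Then AVC = 42 - 16y + 2y^2 and MC = 42 - 32y + 6y^2.
AVC hits its minimum where MC = AVC, at y = 4, giving min AVC = 42 - 16·4 + 2·4^2 = £10.
P = £7 lies below min AVC = £10; no output level covers variable cost.
The firm minimizes its loss by shutting down and losing only its fixed cost of £330.

Shut down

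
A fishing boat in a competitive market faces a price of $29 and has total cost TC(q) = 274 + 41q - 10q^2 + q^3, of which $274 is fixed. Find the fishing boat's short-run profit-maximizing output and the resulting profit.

AVC = 41 - 10q + q^2; min AVC = $16 at q = 5. Since P = $29 ≥ min AVC, the firm produces.
With MC = 41 - 20q + 3q^2, P = MC on the upward-sloping part at q* = 6.
TR = 29·6 = 174. TC = 274 + 102 = 376. Profit = 174 − 376 = -$202.
That loss of $202 beats the $274 the firm would lose by shutting down; producing recovers $72 of fixed cost.

Profit = -$202 at q = 6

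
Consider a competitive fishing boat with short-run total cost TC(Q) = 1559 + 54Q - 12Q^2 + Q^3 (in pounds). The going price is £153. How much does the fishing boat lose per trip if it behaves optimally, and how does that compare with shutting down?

AVC = 54 - 12Q + Q^2 has its minimum £18 at Q = 6; price £153 clears that bar, so the firm operates.
MC = 54 - 24Q + 3Q^2. Setting P = MC and taking the root on the rising branch gives Q* = 11.
TR = 153·11 = 1683. TC = 1559 + 473 = 2032. Profit = 1683 − 2032 = -£349.
By producing, the firm covers all variable cost plus £1210 of fixed cost; shutting down would lose the full £1559.

Profit = -£349 at Q = 11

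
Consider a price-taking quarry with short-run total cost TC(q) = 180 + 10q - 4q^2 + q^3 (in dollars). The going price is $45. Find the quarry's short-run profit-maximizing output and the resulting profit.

AVC = 10 - 4q + q^2 has its minimum $6 at q = 2; price $45 clears that bar, so the firm operates.
With MC = 10 - 8q + 3q^2, P = MC on the upward-sloping part at q* = 5.
TR = 45·5 = 225. TC = 180 + 75 = 255. Profit = 225 − 255 = -$30.
By producing, the firm covers all variable cost plus $150 of fixed cost; shutting down would lose the full $180.

Profit = -$30 at q = 5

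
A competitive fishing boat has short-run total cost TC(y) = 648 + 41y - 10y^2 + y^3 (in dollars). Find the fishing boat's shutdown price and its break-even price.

Shutdown price = $16; break-even price = $104

AVC = 41 - 10y + y^2; minimized at y = 5, giving min AVC = $16. That is the shutdown price.
ATC = 648/y + 41 - 10y + y^2. Setting dATC/dy = −648/y^2 − 10 + 2y = 0 gives y = 9 (since 2·9^3 − 10·9^2 = 648).
min ATC = 648/9 + 41 − 10·9 + 9^2 = $104. That is the break-even price.
For $16 ≤ P < $104 the firm produces at a loss; below $16 it shuts down.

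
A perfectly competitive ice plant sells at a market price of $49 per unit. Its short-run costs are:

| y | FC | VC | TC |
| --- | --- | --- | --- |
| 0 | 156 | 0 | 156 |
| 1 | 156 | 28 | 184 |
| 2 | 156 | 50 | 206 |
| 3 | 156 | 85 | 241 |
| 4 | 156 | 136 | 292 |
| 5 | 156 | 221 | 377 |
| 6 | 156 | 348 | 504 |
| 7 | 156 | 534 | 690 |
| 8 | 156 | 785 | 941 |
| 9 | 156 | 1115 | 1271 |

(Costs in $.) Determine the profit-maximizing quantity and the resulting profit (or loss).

y = 3; profit = -$94

Compute π = P·y − TC at each output: y=0: -156; y=1: -135; y=2: -108; y=3: -94; y=4: -96; y=5: -132; y=6: -210; y=7: -347; y=8: -549; y=9: -830.
Profit is maximized at y = 3. AVC there is 85/3 = $28.33 ≤ P, so producing beats shutting down (which would give -$156).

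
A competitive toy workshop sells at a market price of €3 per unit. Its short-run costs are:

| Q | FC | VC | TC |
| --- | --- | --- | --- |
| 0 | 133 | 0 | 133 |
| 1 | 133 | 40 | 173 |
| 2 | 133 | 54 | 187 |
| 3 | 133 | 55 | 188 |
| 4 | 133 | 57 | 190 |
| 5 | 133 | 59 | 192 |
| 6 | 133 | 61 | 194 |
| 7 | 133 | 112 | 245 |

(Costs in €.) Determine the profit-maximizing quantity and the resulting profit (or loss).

Q = 0 (shut down); profit = -€133

Compute π = P·Q − TC at each output: Q=0: -133; Q=1: -170; Q=2: -181; Q=3: -179; Q=4: -178; Q=5: -177; Q=6: -176; Q=7: -224.
Profit is highest at Q = 0. Equivalently, the lowest AVC in the table is 61/6 ≈ €10.17 at Q = 6, and P = €3 falls below it — price never covers variable cost, so the firm shuts down and loses only its fixed cost.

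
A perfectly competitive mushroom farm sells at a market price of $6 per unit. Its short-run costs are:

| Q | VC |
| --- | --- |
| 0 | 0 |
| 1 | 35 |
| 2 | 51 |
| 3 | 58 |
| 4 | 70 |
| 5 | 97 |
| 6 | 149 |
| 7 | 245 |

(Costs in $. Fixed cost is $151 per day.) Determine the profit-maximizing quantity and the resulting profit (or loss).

Q = 0 (shut down); profit = -$151

Profit at each row (π = 6Q − TC): Q=0: -151; Q=1: -180; Q=2: -190; Q=3: -191; Q=4: -197; Q=5: -218; Q=6: -264; Q=7: -354.
Profit is highest at Q = 0. Equivalently, the lowest AVC in the table is 70/4 ≈ $17.50 at Q = 4, and P = $6 falls below it — price never covers variable cost, so the firm shuts down and loses only its fixed cost.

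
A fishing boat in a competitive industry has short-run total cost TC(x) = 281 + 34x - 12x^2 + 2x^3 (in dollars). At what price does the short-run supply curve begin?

$16 per unit

The shutdown price is the minimum of AVC. VC = 34x - 12x^2 + 2x^3, so AVC = 34 - 12x + 2x^2.
dAVC/dx = -12 + 4x = 0 gives x = 3. min AVC = 34 - 12·3 + 2·3^2 = 16.
So the shutdown price is $16.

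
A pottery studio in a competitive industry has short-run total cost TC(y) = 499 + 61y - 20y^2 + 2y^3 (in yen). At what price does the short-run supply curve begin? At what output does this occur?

¥11 per unit, at y = 5

Short-run supply begins at min AVC. From VC = 61y - 20y^2 + 2y^3, AVC = 61 - 20y + 2y^2.
At the minimum of AVC, MC = AVC. MC = 61 - 40y + 6y^2; setting MC = AVC gives 4y^2 - 20y = 0, so y = 5. min AVC = 11.
The firm shuts down for any P below ¥11.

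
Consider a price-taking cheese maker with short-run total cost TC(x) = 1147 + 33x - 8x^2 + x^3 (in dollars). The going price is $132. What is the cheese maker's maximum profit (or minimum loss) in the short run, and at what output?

AVC = 33 - 8x + x^2; min AVC = $17 at x = 4. Since P = $132 ≥ min AVC, the firm produces.
With MC = 33 - 16x + 3x^2, P = MC on the upward-sloping part at x* = 9.
TR = 132·9 = 1188. TC = 1147 + 378 = 1525. Profit = 1188 − 1525 = -$337.
Shutting down would mean losing the fixed cost of $1147, so operating at a loss of $337 is better by $810.

Profit = -$337 at x = 9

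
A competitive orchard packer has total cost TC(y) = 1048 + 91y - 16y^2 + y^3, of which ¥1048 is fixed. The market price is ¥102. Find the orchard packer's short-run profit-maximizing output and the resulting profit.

Profit = -¥322 at y = 11

AVC = 91 - 16y + y^2 has its minimum ¥27 at y = 8; price ¥102 clears that bar, so the firm operates.
With MC = 91 - 32y + 3y^2, P = MC on the upward-sloping part at y* = 11.
TR = 102·11 = 1122. TC = 1048 + 396 = 1444. Profit = 1122 − 1444 = -¥322.
By producing, the firm covers all variable cost plus ¥726 of fixed cost; shutting down would lose the full ¥1048.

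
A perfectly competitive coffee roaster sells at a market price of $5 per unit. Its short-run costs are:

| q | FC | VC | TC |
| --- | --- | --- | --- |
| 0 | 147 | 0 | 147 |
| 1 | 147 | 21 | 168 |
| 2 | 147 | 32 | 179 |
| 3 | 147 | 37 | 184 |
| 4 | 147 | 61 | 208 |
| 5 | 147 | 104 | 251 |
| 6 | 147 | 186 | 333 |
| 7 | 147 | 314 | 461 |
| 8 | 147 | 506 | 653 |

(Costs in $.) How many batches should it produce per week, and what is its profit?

Profit at each row (π = 5q − TC): q=0: -147; q=1: -163; q=2: -169; q=3: -169; q=4: -188; q=5: -226; q=6: -303; q=7: -426; q=8: -613.
Profit is highest at q = 0. Equivalently, the lowest AVC in the table is 37/3 ≈ $12.33 at q = 3, and P = $5 falls below it — price never covers variable cost, so the firm shuts down and loses only its fixed cost.

q = 0 (shut down); profit = -$147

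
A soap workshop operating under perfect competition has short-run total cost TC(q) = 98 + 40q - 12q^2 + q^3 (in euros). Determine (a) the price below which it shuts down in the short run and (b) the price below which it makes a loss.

Shutdown price = €4; break-even price = €19

AVC = 40 - 12q + q^2; minimized at q = 6, giving min AVC = €4. That is the shutdown price.
ATC = 98/q + 40 - 12q + q^2. Setting dATC/dq = −98/q^2 − 12 + 2q = 0 gives q = 7 (since 2·7^3 − 12·7^2 = 98).
min ATC = 98/7 + 40 − 12·7 + 7^2 = €19. That is the break-even price.
For €4 ≤ P < €19 the firm produces at a loss; below €4 it shuts down.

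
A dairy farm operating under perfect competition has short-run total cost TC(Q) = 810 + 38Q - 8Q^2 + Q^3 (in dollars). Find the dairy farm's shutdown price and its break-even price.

Shutdown price = min AVC. AVC = 38 - 8Q + Q^2, with vertex at Q = 4 and minimum $22.
ATC = 810/Q + 38 - 8Q + Q^2. Setting dATC/dQ = −810/Q^2 − 8 + 2Q = 0 gives Q = 9 (since 2·9^3 − 8·9^2 = 810).
min ATC = 810/9 + 38 − 8·9 + 9^2 = $137. That is the break-even price.
Between these two prices the firm operates at a loss; above $137 it earns a profit.

Shutdown price = $22; break-even price = $137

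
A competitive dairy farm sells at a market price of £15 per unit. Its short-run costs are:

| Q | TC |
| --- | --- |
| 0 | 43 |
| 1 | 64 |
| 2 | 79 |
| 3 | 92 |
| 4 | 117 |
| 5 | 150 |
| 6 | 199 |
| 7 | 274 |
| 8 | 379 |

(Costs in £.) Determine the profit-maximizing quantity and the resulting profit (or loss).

Q = 0 (shut down); profit = -£43

Profit at each row (π = 15Q − TC): Q=0: -43; Q=1: -49; Q=2: -49; Q=3: -47; Q=4: -57; Q=5: -75; Q=6: -109; Q=7: -169; Q=8: -259.
Profit is highest at Q = 0. Equivalently, the lowest AVC in the table is 49/3 ≈ £16.33 at Q = 3, and P = £15 falls below it — price never covers variable cost, so the firm shuts down and loses only its fixed cost.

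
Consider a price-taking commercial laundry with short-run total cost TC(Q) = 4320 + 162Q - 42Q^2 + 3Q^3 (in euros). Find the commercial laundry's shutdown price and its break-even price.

Shutdown price = €15; break-even price = €450

AVC = 162 - 42Q + 3Q^2; minimized at Q = 7, giving min AVC = €15. That is the shutdown price.
ATC = 4320/Q + 162 - 42Q + 3Q^2. Setting dATC/dQ = −4320/Q^2 − 42 + 6Q = 0 gives Q = 12 (since 6·12^3 − 42·12^2 = 4320).
min ATC = 4320/12 + 162 − 42·12 + 3·12^2 = €450. That is the break-even price.
For €15 ≤ P < €450 the firm produces at a loss; below €15 it shuts down.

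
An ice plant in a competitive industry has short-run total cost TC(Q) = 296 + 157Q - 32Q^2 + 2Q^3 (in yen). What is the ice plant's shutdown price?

¥29 per unit

Short-run supply begins at min AVC. From VC = 157Q - 32Q^2 + 2Q^3, AVC = 157 - 32Q + 2Q^2.
At the minimum of AVC, MC = AVC. MC = 157 - 64Q + 6Q^2; setting MC = AVC gives 4Q^2 - 32Q = 0, so Q = 8. min AVC = 29.
The firm shuts down for any P below ¥29.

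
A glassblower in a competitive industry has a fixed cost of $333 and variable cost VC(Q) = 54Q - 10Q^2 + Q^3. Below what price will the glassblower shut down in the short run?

The shutdown price is the minimum of AVC. VC = 54Q - 10Q^2 + Q^3, so AVC = 54 - 10Q + Q^2.
dAVC/dQ = -10 + 2Q = 0 gives Q = 5. min AVC = 54 - 10·5 + 5^2 = 29.
For P < $29 the firm produces nothing.

$29 per unit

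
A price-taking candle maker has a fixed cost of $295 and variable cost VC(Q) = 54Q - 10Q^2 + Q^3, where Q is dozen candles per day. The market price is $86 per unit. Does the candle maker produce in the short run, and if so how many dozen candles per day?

From TC, MC = TC'(Q) = 54 - 20Q + 3Q^2 and AVC = VC/Q = 54 - 10Q + Q^2.
The AVC parabola has its vertex at Q = 10/2 = 5, where AVC = 54 - 10·5 + 5^2 = $29.
Since P = $86 ≥ min AVC = $29, price covers variable cost and the firm should produce.
Solving P = MC: -32 - 20Q + 3Q^2 = 0 ⇒ Q = -4/3 or 8. On the upward-sloping branch, Q* = 8.
Check: AVC at Q = 8 is $38 ≤ P, so revenue covers variable cost.
Profit = P·Q − TC = 86·8 − 599 = $89.

Produce at Q = 8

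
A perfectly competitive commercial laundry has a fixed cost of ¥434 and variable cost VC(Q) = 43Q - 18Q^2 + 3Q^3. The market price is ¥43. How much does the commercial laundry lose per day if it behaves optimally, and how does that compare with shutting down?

Profit = -¥338 at Q = 4

AVC = 43 - 18Q + 3Q^2; min AVC = ¥16 at Q = 3. Since P = ¥43 ≥ min AVC, the firm produces.
MC = 43 - 36Q + 9Q^2. Setting P = MC and taking the root on the rising branch gives Q* = 4.
TR = 43·4 = 172. TC = 434 + 76 = 510. Profit = 172 − 510 = -¥338.
By producing, the firm covers all variable cost plus ¥96 of fixed cost; shutting down would lose the full ¥434.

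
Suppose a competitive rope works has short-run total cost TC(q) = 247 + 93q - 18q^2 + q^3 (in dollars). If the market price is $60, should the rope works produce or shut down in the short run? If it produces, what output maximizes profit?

Produce at q = 11

From TC, MC = TC'(q) = 93 - 36q + 3q^2 and AVC = VC/q = 93 - 18q + q^2.
AVC is minimized where dAVC/dq = -18 + 2q = 0, at q = 9; min AVC = 93 - 18·9 + 9^2 = $12.
Since P = $60 ≥ min AVC = $12, price covers variable cost and the firm should produce.
P = MC gives 33 - 36q + 3q^2 = 0, with roots 1 and 11. Take the larger (rising MC): q* = 11.
Check: AVC at q = 11 is $16 ≤ P, so revenue covers variable cost.
Profit = P·q − TC = 60·11 − 423 = $237.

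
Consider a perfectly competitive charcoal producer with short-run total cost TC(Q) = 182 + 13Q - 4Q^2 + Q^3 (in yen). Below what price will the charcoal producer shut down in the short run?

The shutdown price is the minimum of AVC. VC = 13Q - 4Q^2 + Q^3, so AVC = 13 - 4Q + Q^2.
At the minimum of AVC, MC = AVC. MC = 13 - 8Q + 3Q^2; setting MC = AVC gives 2Q^2 - 4Q = 0, so Q = 2. min AVC = 9.
For P < ¥9 the firm produces nothing.

¥9 per unit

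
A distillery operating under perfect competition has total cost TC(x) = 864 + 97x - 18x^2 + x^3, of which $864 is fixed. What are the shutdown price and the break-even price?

Shutdown price = $16; break-even price = $97

Shutdown price = min AVC. AVC = 97 - 18x + x^2, with vertex at x = 9 and minimum $16.
ATC = 864/x + 97 - 18x + x^2. Setting dATC/dx = −864/x^2 − 18 + 2x = 0 gives x = 12 (since 2·12^3 − 18·12^2 = 864).
min ATC = 864/12 + 97 − 18·12 + 12^2 = $97. That is the break-even price.
Between these two prices the firm operates at a loss; above $97 it earns a profit.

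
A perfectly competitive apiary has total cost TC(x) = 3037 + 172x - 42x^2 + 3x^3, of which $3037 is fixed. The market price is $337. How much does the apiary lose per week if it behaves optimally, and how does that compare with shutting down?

AVC = 172 - 42x + 3x^2 has its minimum $25 at x = 7; price $337 clears that bar, so the firm operates.
MC = 172 - 84x + 9x^2. Setting P = MC and taking the root on the rising branch gives x* = 11.
TR = 337·11 = 3707. TC = 3037 + 803 = 3840. Profit = 3707 − 3840 = -$133.
That loss of $133 beats the $3037 the firm would lose by shutting down; producing recovers $2904 of fixed cost.

Profit = -$133 at x = 11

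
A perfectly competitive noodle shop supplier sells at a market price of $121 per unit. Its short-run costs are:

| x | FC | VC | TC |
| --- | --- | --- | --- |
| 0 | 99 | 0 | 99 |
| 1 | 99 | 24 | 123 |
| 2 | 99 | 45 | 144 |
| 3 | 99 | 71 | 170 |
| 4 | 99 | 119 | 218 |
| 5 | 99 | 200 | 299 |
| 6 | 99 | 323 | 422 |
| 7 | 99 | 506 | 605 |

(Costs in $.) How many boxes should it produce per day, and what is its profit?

x = 5; profit = $306

Compute π = P·x − TC at each output: x=0: -99; x=1: -2; x=2: 98; x=3: 193; x=4: 266; x=5: 306; x=6: 304; x=7: 242.
Profit is maximized at x = 5. AVC there is 200/5 = $40 ≤ P, so producing beats shutting down (which would give -$99).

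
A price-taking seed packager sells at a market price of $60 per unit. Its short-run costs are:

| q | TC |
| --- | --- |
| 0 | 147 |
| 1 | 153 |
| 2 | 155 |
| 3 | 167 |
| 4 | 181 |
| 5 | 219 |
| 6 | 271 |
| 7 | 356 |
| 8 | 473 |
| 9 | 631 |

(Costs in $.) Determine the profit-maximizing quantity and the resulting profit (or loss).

Tabulate TR − TC: q=0: -147; q=1: -93; q=2: -35; q=3: 13; q=4: 59; q=5: 81; q=6: 89; q=7: 64; q=8: 7; q=9: -91.
Profit is maximized at q = 6. AVC there is 124/6 = $20.67 ≤ P, so producing beats shutting down (which would give -$147).

q = 6; profit = $89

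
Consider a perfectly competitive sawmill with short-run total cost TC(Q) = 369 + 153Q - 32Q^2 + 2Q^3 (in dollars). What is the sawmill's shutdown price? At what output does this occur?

The firm shuts down when price falls below the minimum of average variable cost. AVC = VC/Q = 153 - 32Q + 2Q^2.
At the minimum of AVC, MC = AVC. MC = 153 - 64Q + 6Q^2; setting MC = AVC gives 4Q^2 - 32Q = 0, so Q = 8. min AVC = 25.
For P < $25 the firm produces nothing.

$25 per unit, at Q = 8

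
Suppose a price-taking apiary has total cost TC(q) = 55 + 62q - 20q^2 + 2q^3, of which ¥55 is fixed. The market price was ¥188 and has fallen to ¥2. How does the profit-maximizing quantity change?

Output falls from 9 to 0 (the firm shuts down)

AVC = 62 - 20q + 2q^2, minimized at q = 5 where min AVC = ¥12. MC = 62 - 40q + 6q^2.
With P = ¥188 above the shutdown price, P = MC gives q = 9.
At P = ¥2 < min AVC = ¥12, price no longer covers variable cost at any output, so the firm shuts down: q = 0.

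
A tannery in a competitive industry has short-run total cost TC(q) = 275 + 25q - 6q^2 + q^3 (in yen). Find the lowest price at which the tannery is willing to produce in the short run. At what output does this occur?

¥16 per unit, at q = 3

Short-run supply begins at min AVC. From VC = 25q - 6q^2 + q^3, AVC = 25 - 6q + q^2.
dAVC/dq = -6 + 2q = 0 gives q = 3. min AVC = 25 - 6·3 + 3^2 = 16.
So the shutdown price is ¥16.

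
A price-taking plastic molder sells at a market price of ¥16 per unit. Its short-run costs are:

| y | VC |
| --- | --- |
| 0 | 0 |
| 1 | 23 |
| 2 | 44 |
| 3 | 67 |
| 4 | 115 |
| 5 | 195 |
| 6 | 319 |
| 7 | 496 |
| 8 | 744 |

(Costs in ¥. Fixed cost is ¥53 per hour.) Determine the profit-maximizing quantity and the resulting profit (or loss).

Tabulate TR − TC: y=0: -53; y=1: -60; y=2: -65; y=3: -72; y=4: -104; y=5: -168; y=6: -276; y=7: -437; y=8: -669.
Profit is highest at y = 0. Equivalently, the lowest AVC in the table is 44/2 ≈ ¥22 at y = 2, and P = ¥16 falls below it — price never covers variable cost, so the firm shuts down and loses only its fixed cost.

y = 0 (shut down); profit = -¥53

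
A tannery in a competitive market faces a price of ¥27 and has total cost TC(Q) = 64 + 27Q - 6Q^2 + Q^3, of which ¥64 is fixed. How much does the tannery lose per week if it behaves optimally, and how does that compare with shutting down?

Profit = -¥32 at Q = 4

AVC = 27 - 6Q + Q^2 has its minimum ¥18 at Q = 3; price ¥27 clears that bar, so the firm operates.
MC = 27 - 12Q + 3Q^2. Setting P = MC and taking the root on the rising branch gives Q* = 4.
TR = 27·4 = 108. TC = 64 + 76 = 140. Profit = 108 − 140 = -¥32.
That loss of ¥32 beats the ¥64 the firm would lose by shutting down; producing recovers ¥32 of fixed cost.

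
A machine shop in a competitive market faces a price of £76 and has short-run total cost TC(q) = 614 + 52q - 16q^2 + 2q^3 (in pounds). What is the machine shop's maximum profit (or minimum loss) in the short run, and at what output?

Profit = -£326 at q = 6

AVC = 52 - 16q + 2q^2 has its minimum £20 at q = 4; price £76 clears that bar, so the firm operates.
MC = 52 - 32q + 6q^2. Setting P = MC and taking the root on the rising branch gives q* = 6.
TR = 76·6 = 456. TC = 614 + 168 = 782. Profit = 456 − 782 = -£326.
Shutting down would mean losing the fixed cost of £614, so operating at a loss of £326 is better by £288.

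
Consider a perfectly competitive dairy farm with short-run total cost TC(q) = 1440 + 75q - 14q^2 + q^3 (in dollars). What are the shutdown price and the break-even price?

Shutdown price = $26; break-even price = $171

AVC = 75 - 14q + q^2; minimized at q = 7, giving min AVC = $26. That is the shutdown price.
ATC = 1440/q + 75 - 14q + q^2. Setting dATC/dq = −1440/q^2 − 14 + 2q = 0 gives q = 12 (since 2·12^3 − 14·12^2 = 1440).
min ATC = 1440/12 + 75 − 14·12 + 12^2 = $171. That is the break-even price.
For $26 ≤ P < $171 the firm produces at a loss; below $26 it shuts down.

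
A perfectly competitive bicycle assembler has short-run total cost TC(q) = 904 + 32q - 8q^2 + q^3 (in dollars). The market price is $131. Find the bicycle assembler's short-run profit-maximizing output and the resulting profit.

Profit = -$94 at q = 9

AVC = 32 - 8q + q^2 has its minimum $16 at q = 4; price $131 clears that bar, so the firm operates.
MC = 32 - 16q + 3q^2. Setting P = MC and taking the root on the rising branch gives q* = 9.
TR = 131·9 = 1179. TC = 904 + 369 = 1273. Profit = 1179 − 1273 = -$94.
Shutting down would mean losing the fixed cost of $904, so operating at a loss of $94 is better by $810.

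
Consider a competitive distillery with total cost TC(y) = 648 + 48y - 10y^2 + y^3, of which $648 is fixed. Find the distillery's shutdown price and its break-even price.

AVC = 48 - 10y + y^2; minimized at y = 5, giving min AVC = $23. That is the shutdown price.
ATC = 648/y + 48 - 10y + y^2. Setting dATC/dy = −648/y^2 − 10 + 2y = 0 gives y = 9 (since 2·9^3 − 10·9^2 = 648).
min ATC = 648/9 + 48 − 10·9 + 9^2 = $111. That is the break-even price.
Between these two prices the firm operates at a loss; above $111 it earns a profit.

Shutdown price = $23; break-even price = $111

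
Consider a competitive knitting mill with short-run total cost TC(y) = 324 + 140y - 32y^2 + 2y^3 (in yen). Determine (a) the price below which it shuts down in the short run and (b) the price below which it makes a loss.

Shutdown price = ¥12; break-even price = ¥50

AVC = 140 - 32y + 2y^2; minimized at y = 8, giving min AVC = ¥12. That is the shutdown price.
ATC = 324/y + 140 - 32y + 2y^2. Setting dATC/dy = −324/y^2 − 32 + 4y = 0 gives y = 9 (since 4·9^3 − 32·9^2 = 324).
min ATC = 324/9 + 140 − 32·9 + 2·9^2 = ¥50. That is the break-even price.
Between these two prices the firm operates at a loss; above ¥50 it earns a profit.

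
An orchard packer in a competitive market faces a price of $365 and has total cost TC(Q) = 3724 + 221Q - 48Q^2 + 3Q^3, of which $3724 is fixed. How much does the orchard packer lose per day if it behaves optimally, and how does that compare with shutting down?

AVC = 221 - 48Q + 3Q^2; min AVC = $29 at Q = 8. Since P = $365 ≥ min AVC, the firm produces.
MC = 221 - 96Q + 9Q^2. Setting P = MC and taking the root on the rising branch gives Q* = 12.
TR = 365·12 = 4380. TC = 3724 + 924 = 4648. Profit = 4380 − 4648 = -$268.
Shutting down would mean losing the fixed cost of $3724, so operating at a loss of $268 is better by $3456.

Profit = -$268 at Q = 12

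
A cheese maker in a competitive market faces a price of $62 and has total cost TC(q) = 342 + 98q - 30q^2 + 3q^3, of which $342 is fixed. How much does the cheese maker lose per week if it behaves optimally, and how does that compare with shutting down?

AVC = 98 - 30q + 3q^2; min AVC = $23 at q = 5. Since P = $62 ≥ min AVC, the firm produces.
MC = 98 - 60q + 9q^2. Setting P = MC and taking the root on the rising branch gives q* = 6.
TR = 62·6 = 372. TC = 342 + 156 = 498. Profit = 372 − 498 = -$126.
By producing, the firm covers all variable cost plus $216 of fixed cost; shutting down would lose the full $342.

Profit = -$126 at q = 6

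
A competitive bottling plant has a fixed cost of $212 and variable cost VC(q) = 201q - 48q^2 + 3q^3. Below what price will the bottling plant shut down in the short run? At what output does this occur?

$9 per unit, at q = 8

The firm shuts down when price falls below the minimum of average variable cost. AVC = VC/q = 201 - 48q + 3q^2.
At the minimum of AVC, MC = AVC. MC = 201 - 96q + 9q^2; setting MC = AVC gives 6q^2 - 48q = 0, so q = 8. min AVC = 9.
For P < $9 the firm produces nothing.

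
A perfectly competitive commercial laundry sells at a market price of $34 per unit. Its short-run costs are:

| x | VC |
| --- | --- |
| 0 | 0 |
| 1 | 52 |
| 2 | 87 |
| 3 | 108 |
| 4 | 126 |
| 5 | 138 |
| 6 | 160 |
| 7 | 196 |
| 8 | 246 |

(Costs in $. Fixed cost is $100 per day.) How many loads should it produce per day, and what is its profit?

Compute π = P·x − TC at each output: x=0: -100; x=1: -118; x=2: -119; x=3: -106; x=4: -90; x=5: -68; x=6: -56; x=7: -58; x=8: -74.
Profit is maximized at x = 6. AVC there is 160/6 = $26.67 ≤ P, so producing beats shutting down (which would give -$100).

x = 6; profit = -$56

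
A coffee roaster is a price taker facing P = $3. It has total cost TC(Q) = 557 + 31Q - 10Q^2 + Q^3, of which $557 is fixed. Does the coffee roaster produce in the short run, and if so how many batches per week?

Shut down

Variable cost is VC = 31Q - 10Q^2 + Q^3, so AVC = VC/Q = 31 - 10Q + Q^2 and MC = dTC/dQ = 31 - 20Q + 3Q^2.
AVC hits its minimum where MC = AVC, at Q = 5, giving min AVC = 31 - 10·5 + 5^2 = $6.
Since P = $3 < min AVC = $6, price fails to cover variable cost at any output.
The firm minimizes its loss by shutting down and losing only its fixed cost of $557.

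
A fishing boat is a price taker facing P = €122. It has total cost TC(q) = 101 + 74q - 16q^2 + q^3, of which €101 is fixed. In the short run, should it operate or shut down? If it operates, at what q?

Produce at q = 12

Variable cost is VC = 74q - 16q^2 + q^3, so AVC = VC/q = 74 - 16q + q^2 and MC = dTC/dq = 74 - 32q + 3q^2.
The AVC parabola has its vertex at q = 16/2 = 8, where AVC = 74 - 16·8 + 8^2 = €10.
P = €122 exceeds min AVC = €10, so the firm stays open.
P = MC gives -48 - 32q + 3q^2 = 0, with roots -4/3 and 12. Take the larger (rising MC): q* = 12.
Check: AVC at q = 12 is €26 ≤ P, so revenue covers variable cost.
Profit = P·q − TC = 122·12 − 413 = €1051.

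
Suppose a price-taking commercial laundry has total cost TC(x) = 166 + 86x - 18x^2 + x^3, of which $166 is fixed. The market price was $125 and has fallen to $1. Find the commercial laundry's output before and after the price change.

MC = 86 - 36x + 3x^2; the shutdown threshold is min AVC = $5 (at x = 9).
With P = $125 above the shutdown price, P = MC gives x = 13.
At P = $1 < min AVC = $5, price no longer covers variable cost at any output, so the firm shuts down: x = 0.

Output falls from 13 to 0 (the firm shuts down)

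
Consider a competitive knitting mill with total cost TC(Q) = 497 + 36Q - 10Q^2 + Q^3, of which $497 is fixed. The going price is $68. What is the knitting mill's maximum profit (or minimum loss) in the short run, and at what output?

AVC = 36 - 10Q + Q^2 has its minimum $11 at Q = 5; price $68 clears that bar, so the firm operates.
MC = 36 - 20Q + 3Q^2. Setting P = MC and taking the root on the rising branch gives Q* = 8.
TR = 68·8 = 544. TC = 497 + 160 = 657. Profit = 544 − 657 = -$113.
Shutting down would mean losing the fixed cost of $497, so operating at a loss of $113 is better by $384.

Profit = -$113 at Q = 8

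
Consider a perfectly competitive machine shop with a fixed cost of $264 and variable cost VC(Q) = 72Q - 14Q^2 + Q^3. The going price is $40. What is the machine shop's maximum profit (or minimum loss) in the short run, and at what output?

AVC = 72 - 14Q + Q^2 has its minimum $23 at Q = 7; price $40 clears that bar, so the firm operates.
MC = 72 - 28Q + 3Q^2. Setting P = MC and taking the root on the rising branch gives Q* = 8.
TR = 40·8 = 320. TC = 264 + 192 = 456. Profit = 320 − 456 = -$136.
That loss of $136 beats the $264 the firm would lose by shutting down; producing recovers $128 of fixed cost.

Profit = -$136 at Q = 8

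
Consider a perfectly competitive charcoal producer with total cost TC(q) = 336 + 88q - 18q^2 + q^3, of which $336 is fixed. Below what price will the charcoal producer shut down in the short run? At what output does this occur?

$7 per unit, at q = 9

The shutdown price is the minimum of AVC. VC = 88q - 18q^2 + q^3, so AVC = 88 - 18q + q^2.
dAVC/dq = -18 + 2q = 0 gives q = 9. min AVC = 88 - 18·9 + 9^2 = 7.
So the shutdown price is $7.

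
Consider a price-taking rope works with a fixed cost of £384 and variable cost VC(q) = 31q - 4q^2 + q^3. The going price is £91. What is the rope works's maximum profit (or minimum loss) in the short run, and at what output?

AVC = 31 - 4q + q^2; min AVC = £27 at q = 2. Since P = £91 ≥ min AVC, the firm produces.
MC = 31 - 8q + 3q^2. Setting P = MC and taking the root on the rising branch gives q* = 6.
TR = 91·6 = 546. TC = 384 + 258 = 642. Profit = 546 − 642 = -£96.
That loss of £96 beats the £384 the firm would lose by shutting down; producing recovers £288 of fixed cost.

Profit = -£96 at q = 6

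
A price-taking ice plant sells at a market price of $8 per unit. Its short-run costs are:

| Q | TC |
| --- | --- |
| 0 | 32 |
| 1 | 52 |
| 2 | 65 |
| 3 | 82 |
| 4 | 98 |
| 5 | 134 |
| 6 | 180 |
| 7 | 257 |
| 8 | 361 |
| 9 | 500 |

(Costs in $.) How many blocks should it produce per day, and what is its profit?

Q = 0 (shut down); profit = -$32

Tabulate TR − TC: Q=0: -32; Q=1: -44; Q=2: -49; Q=3: -58; Q=4: -66; Q=5: -94; Q=6: -132; Q=7: -201; Q=8: -297; Q=9: -428.
Profit is highest at Q = 0. Equivalently, the lowest AVC in the table is 33/2 ≈ $16.50 at Q = 2, and P = $8 falls below it — price never covers variable cost, so the firm shuts down and loses only its fixed cost.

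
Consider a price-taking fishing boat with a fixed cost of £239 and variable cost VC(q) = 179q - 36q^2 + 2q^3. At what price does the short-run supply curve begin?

Short-run supply begins at min AVC. From VC = 179q - 36q^2 + 2q^3, AVC = 179 - 36q + 2q^2.
dAVC/dq = -36 + 4q = 0 gives q = 9. min AVC = 179 - 36·9 + 2·9^2 = 17.
For P < £17 the firm produces nothing.

£17 per unit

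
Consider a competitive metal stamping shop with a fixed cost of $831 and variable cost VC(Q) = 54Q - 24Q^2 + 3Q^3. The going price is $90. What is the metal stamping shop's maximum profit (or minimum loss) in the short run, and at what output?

AVC = 54 - 24Q + 3Q^2; min AVC = $6 at Q = 4. Since P = $90 ≥ min AVC, the firm produces.
MC = 54 - 48Q + 9Q^2. Setting P = MC and taking the root on the rising branch gives Q* = 6.
TR = 90·6 = 540. TC = 831 + 108 = 939. Profit = 540 − 939 = -$399.
Shutting down would mean losing the fixed cost of $831, so operating at a loss of $399 is better by $432.

Profit = -$399 at Q = 6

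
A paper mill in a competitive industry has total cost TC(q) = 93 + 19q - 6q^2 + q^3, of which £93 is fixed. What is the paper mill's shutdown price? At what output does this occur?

£10 per unit, at q = 3

Short-run supply begins at min AVC. From VC = 19q - 6q^2 + q^3, AVC = 19 - 6q + q^2.
dAVC/dq = -6 + 2q = 0 gives q = 3. min AVC = 19 - 6·3 + 3^2 = 10.
For P < £10 the firm produces nothing.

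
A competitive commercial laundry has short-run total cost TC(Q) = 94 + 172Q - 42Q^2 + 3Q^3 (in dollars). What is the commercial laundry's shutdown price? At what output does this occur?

Short-run supply begins at min AVC. From VC = 172Q - 42Q^2 + 3Q^3, AVC = 172 - 42Q + 3Q^2.
dAVC/dQ = -42 + 6Q = 0 gives Q = 7. min AVC = 172 - 42·7 + 3·7^2 = 25.
The firm shuts down for any P below $25.

$25 per unit, at Q = 7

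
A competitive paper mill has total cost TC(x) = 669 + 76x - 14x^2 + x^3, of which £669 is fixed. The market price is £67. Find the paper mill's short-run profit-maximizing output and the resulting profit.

AVC = 76 - 14x + x^2; min AVC = £27 at x = 7. Since P = £67 ≥ min AVC, the firm produces.
MC = 76 - 28x + 3x^2. Setting P = MC and taking the root on the rising branch gives x* = 9.
TR = 67·9 = 603. TC = 669 + 279 = 948. Profit = 603 − 948 = -£345.
Shutting down would mean losing the fixed cost of £669, so operating at a loss of £345 is better by £324.

Profit = -£345 at x = 9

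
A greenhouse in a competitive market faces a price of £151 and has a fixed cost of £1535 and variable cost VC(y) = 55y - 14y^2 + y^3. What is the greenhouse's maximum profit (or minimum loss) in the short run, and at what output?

Profit = -£95 at y = 12

AVC = 55 - 14y + y^2; min AVC = £6 at y = 7. Since P = £151 ≥ min AVC, the firm produces.
MC = 55 - 28y + 3y^2. Setting P = MC and taking the root on the rising branch gives y* = 12.
TR = 151·12 = 1812. TC = 1535 + 372 = 1907. Profit = 1812 − 1907 = -£95.
Shutting down would mean losing the fixed cost of £1535, so operating at a loss of £95 is better by £1440.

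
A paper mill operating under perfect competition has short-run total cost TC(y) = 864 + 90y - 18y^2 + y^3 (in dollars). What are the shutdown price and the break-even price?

AVC = 90 - 18y + y^2; minimized at y = 9, giving min AVC = $9. That is the shutdown price.
ATC = 864/y + 90 - 18y + y^2. Setting dATC/dy = −864/y^2 − 18 + 2y = 0 gives y = 12 (since 2·12^3 − 18·12^2 = 864).
min ATC = 864/12 + 90 − 18·12 + 12^2 = $90. That is the break-even price.
Between these two prices the firm operates at a loss; above $90 it earns a profit.

Shutdown price = $9; break-even price = $90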